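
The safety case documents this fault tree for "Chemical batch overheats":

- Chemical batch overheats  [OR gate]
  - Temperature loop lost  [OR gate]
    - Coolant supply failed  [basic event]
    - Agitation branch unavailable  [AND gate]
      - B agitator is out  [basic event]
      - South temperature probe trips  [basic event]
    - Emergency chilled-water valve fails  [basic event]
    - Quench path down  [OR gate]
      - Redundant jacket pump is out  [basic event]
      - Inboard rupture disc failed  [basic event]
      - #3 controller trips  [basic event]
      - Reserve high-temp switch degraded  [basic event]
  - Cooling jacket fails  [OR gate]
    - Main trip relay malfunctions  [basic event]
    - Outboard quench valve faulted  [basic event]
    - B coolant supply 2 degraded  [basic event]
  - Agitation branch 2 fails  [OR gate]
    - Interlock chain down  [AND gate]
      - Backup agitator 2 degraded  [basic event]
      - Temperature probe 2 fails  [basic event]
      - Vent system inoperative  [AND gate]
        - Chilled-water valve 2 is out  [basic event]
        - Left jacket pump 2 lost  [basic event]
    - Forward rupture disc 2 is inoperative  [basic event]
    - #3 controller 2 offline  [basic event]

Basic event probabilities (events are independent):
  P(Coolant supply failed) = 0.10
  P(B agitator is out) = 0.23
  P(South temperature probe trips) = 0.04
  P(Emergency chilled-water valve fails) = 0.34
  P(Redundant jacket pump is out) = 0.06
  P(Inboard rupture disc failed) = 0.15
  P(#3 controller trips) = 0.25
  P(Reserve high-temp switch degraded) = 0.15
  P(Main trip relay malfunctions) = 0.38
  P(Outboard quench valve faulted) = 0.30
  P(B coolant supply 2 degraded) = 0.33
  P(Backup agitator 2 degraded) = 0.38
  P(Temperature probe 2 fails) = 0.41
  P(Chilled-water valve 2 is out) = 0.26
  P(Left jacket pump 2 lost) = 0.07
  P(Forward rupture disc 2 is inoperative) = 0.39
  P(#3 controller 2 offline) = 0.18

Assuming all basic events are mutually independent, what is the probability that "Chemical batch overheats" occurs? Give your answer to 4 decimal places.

P(Agitation branch unavailable) [AND] = 0.23 × 0.04 = 0.009200
P(Quench path down) [OR] = 1 − (1−0.06) × (1−0.15) × (1−0.25) × (1−0.15) = 0.490638
P(Temperature loop lost) [OR] = 1 − (1−0.10) × (1−0.009200) × (1−0.34) × (1−0.490638) = 0.700223
P(Cooling jacket fails) [OR] = 1 − (1−0.38) × (1−0.30) × (1−0.33) = 0.709220
P(Vent system inoperative) [AND] = 0.26 × 0.07 = 0.018200
P(Interlock chain down) [AND] = 0.38 × 0.41 × 0.018200 = 0.002836
P(Agitation branch 2 fails) [OR] = 1 − (1−0.002836) × (1−0.39) × (1−0.18) = 0.501219
P(Chemical batch overheats) [OR] = 1 − (1−0.700223) × (1−0.709220) × (1−0.501219) = 0.956522
Rounded to 4 decimal places: P(Chemical batch overheats) ≈ 0.9565.

0.9565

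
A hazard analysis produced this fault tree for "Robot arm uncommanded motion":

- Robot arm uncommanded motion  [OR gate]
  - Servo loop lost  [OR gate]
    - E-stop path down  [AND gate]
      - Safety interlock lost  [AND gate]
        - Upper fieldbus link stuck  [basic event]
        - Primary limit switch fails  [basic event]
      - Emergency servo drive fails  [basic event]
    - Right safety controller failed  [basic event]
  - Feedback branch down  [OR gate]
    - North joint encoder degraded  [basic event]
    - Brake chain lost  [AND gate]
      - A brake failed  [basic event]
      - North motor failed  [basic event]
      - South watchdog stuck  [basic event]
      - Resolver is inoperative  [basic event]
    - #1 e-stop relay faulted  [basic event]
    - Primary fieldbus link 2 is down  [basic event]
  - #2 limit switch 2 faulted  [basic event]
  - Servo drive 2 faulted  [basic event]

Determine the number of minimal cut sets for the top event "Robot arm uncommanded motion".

8

Safety interlock lost [AND]: one cut set from each child combined → 1 × 1 = 1 cut set(s).
E-stop path down [AND]: one cut set from each child combined → 1 × 1 = 1 cut set(s).
Servo loop lost [OR]: union of children's cut sets → 2 cut set(s).
Brake chain lost [AND]: one cut set from each child combined → 1 × 1 × 1 × 1 = 1 cut set(s).
Feedback branch down [OR]: union of children's cut sets → 4 cut set(s).
Robot arm uncommanded motion [OR]: union of children's cut sets → 8 cut set(s).
Minimal cut sets: {Emergency servo drive fails, Primary limit switch fails, Upper fieldbus link stuck}; {Right safety controller failed}; {North joint encoder degraded}; {A brake failed, North motor failed, Resolver is inoperative, South watchdog stuck}; {#1 e-stop relay faulted}; {Primary fieldbus link 2 is down}; {#2 limit switch 2 faulted}; {Servo drive 2 faulted}.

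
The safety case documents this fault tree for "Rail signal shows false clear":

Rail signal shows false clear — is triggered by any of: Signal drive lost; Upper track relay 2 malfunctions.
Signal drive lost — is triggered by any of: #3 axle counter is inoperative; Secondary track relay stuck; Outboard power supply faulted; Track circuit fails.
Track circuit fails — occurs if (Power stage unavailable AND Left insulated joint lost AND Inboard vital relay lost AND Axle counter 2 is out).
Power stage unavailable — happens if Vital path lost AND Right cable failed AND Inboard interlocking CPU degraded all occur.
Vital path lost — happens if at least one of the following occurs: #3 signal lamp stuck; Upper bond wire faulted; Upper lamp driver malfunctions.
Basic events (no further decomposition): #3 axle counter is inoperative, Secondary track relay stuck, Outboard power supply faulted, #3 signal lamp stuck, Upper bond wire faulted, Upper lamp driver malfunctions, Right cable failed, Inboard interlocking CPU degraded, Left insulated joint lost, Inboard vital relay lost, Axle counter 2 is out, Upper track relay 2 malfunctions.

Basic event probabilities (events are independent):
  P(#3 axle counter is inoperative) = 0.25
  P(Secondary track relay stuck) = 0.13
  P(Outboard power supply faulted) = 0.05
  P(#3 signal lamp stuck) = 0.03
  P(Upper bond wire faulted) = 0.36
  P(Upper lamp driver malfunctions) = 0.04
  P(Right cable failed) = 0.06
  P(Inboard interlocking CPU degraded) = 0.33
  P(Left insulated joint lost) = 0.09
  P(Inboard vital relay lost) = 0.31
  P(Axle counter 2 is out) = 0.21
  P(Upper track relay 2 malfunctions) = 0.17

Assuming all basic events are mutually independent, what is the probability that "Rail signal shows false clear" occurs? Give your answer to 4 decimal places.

P(Vital path lost) [OR] = 1 − (1−0.03) × (1−0.36) × (1−0.04) = 0.404032
P(Power stage unavailable) [AND] = 0.404032 × 0.06 × 0.33 = 0.008000
P(Track circuit fails) [AND] = 0.008000 × 0.09 × 0.31 × 0.21 = 0.000047
P(Signal drive lost) [OR] = 1 − (1−0.25) × (1−0.13) × (1−0.05) × (1−0.000047) = 0.380154
P(Rail signal shows false clear) [OR] = 1 − (1−0.380154) × (1−0.17) = 0.485528
Rounded to 4 decimal places: P(Rail signal shows false clear) ≈ 0.4855.

0.4855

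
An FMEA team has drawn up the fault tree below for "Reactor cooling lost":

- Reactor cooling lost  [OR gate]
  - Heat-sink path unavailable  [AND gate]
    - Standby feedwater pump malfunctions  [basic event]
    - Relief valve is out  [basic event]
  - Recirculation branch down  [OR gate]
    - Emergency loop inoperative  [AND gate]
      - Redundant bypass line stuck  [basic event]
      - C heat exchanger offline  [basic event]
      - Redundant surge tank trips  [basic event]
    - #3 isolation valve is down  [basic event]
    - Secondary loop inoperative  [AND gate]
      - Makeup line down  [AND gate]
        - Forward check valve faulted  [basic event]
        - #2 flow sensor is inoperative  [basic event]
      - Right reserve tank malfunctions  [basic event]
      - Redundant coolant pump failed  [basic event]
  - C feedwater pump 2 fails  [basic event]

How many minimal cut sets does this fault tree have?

5

Heat-sink path unavailable [AND]: one cut set from each child combined → 1 × 1 = 1 cut set(s).
Emergency loop inoperative [AND]: one cut set from each child combined → 1 × 1 × 1 = 1 cut set(s).
Makeup line down [AND]: one cut set from each child combined → 1 × 1 = 1 cut set(s).
Secondary loop inoperative [AND]: one cut set from each child combined → 1 × 1 × 1 = 1 cut set(s).
Recirculation branch down [OR]: union of children's cut sets → 3 cut set(s).
Reactor cooling lost [OR]: union of children's cut sets → 5 cut set(s).
Minimal cut sets: {Relief valve is out, Standby feedwater pump malfunctions}; {C heat exchanger offline, Redundant bypass line stuck, Redundant surge tank trips}; {#3 isolation valve is down}; {#2 flow sensor is inoperative, Forward check valve faulted, Redundant coolant pump failed, Right reserve tank malfunctions}; {C feedwater pump 2 fails}.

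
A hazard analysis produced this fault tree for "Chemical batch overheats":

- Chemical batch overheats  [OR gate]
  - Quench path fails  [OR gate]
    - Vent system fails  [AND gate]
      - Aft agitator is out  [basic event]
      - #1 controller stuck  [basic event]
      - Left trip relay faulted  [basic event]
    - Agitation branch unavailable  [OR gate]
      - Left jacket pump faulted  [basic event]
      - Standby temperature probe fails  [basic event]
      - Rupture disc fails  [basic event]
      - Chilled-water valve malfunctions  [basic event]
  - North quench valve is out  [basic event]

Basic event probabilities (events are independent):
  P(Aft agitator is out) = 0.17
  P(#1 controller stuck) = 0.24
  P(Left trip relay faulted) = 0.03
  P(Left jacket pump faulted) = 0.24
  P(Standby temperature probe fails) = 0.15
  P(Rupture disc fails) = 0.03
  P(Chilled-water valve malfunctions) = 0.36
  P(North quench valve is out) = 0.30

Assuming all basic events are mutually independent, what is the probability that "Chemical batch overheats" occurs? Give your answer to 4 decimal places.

0.7196

P(Vent system fails) [AND] = 0.17 × 0.24 × 0.03 = 0.001224
P(Agitation branch unavailable) [OR] = 1 − (1−0.24) × (1−0.15) × (1−0.03) × (1−0.36) = 0.598963
P(Quench path fails) [OR] = 1 − (1−0.001224) × (1−0.598963) = 0.599454
P(Chemical batch overheats) [OR] = 1 − (1−0.599454) × (1−0.30) = 0.719618
Rounded to 4 decimal places: P(Chemical batch overheats) ≈ 0.7196.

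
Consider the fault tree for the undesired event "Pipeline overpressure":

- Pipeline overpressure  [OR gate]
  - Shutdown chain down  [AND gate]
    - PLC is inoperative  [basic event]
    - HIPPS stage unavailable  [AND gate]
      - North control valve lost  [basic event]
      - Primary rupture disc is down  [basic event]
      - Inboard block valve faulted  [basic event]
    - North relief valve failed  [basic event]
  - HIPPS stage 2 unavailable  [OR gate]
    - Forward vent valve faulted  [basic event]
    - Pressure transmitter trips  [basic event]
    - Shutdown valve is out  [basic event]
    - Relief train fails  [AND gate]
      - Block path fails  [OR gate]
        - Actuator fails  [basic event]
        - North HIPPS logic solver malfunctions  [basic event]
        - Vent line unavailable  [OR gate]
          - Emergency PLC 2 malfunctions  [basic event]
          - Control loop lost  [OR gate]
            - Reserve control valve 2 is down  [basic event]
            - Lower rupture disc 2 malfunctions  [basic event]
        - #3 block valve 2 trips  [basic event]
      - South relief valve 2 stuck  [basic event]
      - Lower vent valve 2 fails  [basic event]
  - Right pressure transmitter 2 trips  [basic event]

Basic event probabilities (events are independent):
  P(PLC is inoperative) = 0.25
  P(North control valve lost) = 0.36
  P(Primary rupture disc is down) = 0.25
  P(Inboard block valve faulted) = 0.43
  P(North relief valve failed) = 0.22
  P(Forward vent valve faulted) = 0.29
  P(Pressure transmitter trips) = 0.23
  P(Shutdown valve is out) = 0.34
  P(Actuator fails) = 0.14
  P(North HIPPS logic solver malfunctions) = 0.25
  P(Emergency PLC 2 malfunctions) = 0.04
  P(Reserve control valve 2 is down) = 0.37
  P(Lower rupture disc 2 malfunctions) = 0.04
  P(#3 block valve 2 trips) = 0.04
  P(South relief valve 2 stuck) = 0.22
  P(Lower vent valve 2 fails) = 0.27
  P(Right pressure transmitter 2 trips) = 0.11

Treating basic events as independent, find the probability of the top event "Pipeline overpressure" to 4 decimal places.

0.6917

P(HIPPS stage unavailable) [AND] = 0.36 × 0.25 × 0.43 = 0.038700
P(Shutdown chain down) [AND] = 0.25 × 0.038700 × 0.22 = 0.002129
P(Control loop lost) [OR] = 1 − (1−0.37) × (1−0.04) = 0.395200
P(Vent line unavailable) [OR] = 1 − (1−0.04) × (1−0.395200) = 0.419392
P(Block path fails) [OR] = 1 − (1−0.14) × (1−0.25) × (1−0.419392) × (1−0.04) = 0.640488
P(Relief train fails) [AND] = 0.640488 × 0.22 × 0.27 = 0.038045
P(HIPPS stage 2 unavailable) [OR] = 1 − (1−0.29) × (1−0.23) × (1−0.34) × (1−0.038045) = 0.652905
P(Pipeline overpressure) [OR] = 1 − (1−0.002129) × (1−0.652905) × (1−0.11) = 0.691743
Rounded to 4 decimal places: P(Pipeline overpressure) ≈ 0.6917.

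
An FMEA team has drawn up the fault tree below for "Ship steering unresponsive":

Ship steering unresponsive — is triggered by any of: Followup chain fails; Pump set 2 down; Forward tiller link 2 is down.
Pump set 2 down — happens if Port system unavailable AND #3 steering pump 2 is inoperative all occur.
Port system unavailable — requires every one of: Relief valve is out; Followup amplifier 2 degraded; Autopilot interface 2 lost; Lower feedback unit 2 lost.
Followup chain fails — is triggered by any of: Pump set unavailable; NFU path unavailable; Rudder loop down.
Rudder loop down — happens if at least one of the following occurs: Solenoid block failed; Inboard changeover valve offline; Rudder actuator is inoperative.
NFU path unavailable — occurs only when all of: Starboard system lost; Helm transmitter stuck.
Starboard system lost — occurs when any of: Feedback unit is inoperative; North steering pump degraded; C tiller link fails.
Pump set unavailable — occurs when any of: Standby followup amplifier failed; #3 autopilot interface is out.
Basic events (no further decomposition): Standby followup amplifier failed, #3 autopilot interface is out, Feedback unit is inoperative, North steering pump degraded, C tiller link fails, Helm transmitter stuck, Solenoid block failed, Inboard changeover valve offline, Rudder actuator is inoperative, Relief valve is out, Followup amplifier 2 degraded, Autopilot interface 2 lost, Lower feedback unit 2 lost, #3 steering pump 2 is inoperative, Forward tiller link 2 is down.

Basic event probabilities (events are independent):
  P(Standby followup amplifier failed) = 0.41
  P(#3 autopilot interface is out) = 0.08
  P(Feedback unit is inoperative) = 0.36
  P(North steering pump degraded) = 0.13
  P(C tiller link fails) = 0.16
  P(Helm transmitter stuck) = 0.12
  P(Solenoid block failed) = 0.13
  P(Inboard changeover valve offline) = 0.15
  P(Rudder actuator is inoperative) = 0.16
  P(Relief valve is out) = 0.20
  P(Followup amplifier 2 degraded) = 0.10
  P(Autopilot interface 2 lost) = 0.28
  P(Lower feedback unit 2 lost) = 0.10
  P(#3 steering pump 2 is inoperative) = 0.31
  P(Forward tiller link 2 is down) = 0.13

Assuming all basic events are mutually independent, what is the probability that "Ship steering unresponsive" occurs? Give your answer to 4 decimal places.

0.7254

P(Pump set unavailable) [OR] = 1 − (1−0.41) × (1−0.08) = 0.457200
P(Starboard system lost) [OR] = 1 − (1−0.36) × (1−0.13) × (1−0.16) = 0.532288
P(NFU path unavailable) [AND] = 0.532288 × 0.12 = 0.063875
P(Rudder loop down) [OR] = 1 − (1−0.13) × (1−0.15) × (1−0.16) = 0.378820
P(Followup chain fails) [OR] = 1 − (1−0.457200) × (1−0.063875) × (1−0.378820) = 0.684361
P(Port system unavailable) [AND] = 0.20 × 0.10 × 0.28 × 0.10 = 0.000560
P(Pump set 2 down) [AND] = 0.000560 × 0.31 = 0.000174
P(Ship steering unresponsive) [OR] = 1 − (1−0.684361) × (1−0.000174) × (1−0.13) = 0.725442
Rounded to 4 decimal places: P(Ship steering unresponsive) ≈ 0.7254.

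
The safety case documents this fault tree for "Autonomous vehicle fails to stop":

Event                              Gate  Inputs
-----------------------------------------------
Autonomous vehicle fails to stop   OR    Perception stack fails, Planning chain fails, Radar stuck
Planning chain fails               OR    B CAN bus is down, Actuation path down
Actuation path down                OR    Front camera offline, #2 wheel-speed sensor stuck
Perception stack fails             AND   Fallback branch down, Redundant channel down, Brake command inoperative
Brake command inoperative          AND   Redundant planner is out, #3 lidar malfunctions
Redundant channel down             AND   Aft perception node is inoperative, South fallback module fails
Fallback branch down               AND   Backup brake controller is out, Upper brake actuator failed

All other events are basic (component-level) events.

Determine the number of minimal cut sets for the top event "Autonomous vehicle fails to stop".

5

Fallback branch down [AND]: one cut set from each child combined → 1 × 1 = 1 cut set(s).
Redundant channel down [AND]: one cut set from each child combined → 1 × 1 = 1 cut set(s).
Brake command inoperative [AND]: one cut set from each child combined → 1 × 1 = 1 cut set(s).
Perception stack fails [AND]: one cut set from each child combined → 1 × 1 × 1 = 1 cut set(s).
Actuation path down [OR]: union of children's cut sets → 2 cut set(s).
Planning chain fails [OR]: union of children's cut sets → 3 cut set(s).
Autonomous vehicle fails to stop [OR]: union of children's cut sets → 5 cut set(s).
Minimal cut sets: {#3 lidar malfunctions, Aft perception node is inoperative, Backup brake controller is out, Redundant planner is out, South fallback module fails, Upper brake actuator failed}; {B CAN bus is down}; {Front camera offline}; {#2 wheel-speed sensor stuck}; {Radar stuck}.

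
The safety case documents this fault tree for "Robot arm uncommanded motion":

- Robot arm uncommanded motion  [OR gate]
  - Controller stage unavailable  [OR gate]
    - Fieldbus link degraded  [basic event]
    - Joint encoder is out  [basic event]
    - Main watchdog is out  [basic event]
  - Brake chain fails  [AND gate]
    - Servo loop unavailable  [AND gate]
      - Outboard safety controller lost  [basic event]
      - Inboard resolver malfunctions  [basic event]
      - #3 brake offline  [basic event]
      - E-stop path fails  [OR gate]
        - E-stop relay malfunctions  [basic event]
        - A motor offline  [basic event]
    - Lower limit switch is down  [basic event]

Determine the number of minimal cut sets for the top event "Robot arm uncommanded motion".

5

Controller stage unavailable [OR]: union of children's cut sets → 3 cut set(s).
E-stop path fails [OR]: union of children's cut sets → 2 cut set(s).
Servo loop unavailable [AND]: one cut set from each child combined → 1 × 1 × 1 × 2 = 2 cut set(s).
Brake chain fails [AND]: one cut set from each child combined → 2 × 1 = 2 cut set(s).
Robot arm uncommanded motion [OR]: union of children's cut sets → 5 cut set(s).
Minimal cut sets: {Fieldbus link degraded}; {Joint encoder is out}; {Main watchdog is out}; {#3 brake offline, E-stop relay malfunctions, Inboard resolver malfunctions, Lower limit switch is down, Outboard safety controller lost}; {#3 brake offline, A motor offline, Inboard resolver malfunctions, Lower limit switch is down, Outboard safety controller lost}.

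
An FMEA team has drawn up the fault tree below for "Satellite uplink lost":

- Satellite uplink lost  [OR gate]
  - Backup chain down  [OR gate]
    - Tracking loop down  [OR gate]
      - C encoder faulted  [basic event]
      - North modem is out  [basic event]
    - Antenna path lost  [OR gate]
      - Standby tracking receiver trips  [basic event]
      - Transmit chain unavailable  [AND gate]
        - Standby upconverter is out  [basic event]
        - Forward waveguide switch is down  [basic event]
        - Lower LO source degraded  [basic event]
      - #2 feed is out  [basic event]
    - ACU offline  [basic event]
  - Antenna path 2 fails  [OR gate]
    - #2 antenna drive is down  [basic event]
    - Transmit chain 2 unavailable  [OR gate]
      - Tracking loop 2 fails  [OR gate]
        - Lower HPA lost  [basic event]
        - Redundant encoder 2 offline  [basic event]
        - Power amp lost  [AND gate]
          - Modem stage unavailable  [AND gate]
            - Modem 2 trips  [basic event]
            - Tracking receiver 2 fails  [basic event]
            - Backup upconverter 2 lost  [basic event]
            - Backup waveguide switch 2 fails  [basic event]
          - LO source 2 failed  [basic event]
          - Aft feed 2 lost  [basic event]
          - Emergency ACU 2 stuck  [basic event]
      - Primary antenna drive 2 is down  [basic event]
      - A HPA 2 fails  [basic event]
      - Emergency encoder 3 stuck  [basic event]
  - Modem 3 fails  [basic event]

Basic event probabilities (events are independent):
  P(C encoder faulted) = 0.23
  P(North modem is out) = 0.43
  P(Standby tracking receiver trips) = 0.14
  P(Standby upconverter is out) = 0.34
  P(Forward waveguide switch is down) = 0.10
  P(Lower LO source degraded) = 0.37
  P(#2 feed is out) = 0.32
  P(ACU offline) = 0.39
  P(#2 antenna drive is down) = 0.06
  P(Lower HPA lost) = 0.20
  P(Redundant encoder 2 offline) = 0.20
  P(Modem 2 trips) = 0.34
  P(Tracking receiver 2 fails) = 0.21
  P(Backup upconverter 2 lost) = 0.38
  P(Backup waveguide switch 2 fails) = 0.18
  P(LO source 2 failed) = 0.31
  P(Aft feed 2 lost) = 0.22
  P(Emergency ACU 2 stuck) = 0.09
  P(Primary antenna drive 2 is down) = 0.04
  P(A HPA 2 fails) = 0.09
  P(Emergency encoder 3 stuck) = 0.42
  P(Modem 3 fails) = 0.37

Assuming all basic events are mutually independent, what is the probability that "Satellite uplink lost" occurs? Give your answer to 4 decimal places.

0.9703

P(Tracking loop down) [OR] = 1 − (1−0.23) × (1−0.43) = 0.561100
P(Transmit chain unavailable) [AND] = 0.34 × 0.10 × 0.37 = 0.012580
P(Antenna path lost) [OR] = 1 − (1−0.14) × (1−0.012580) × (1−0.32) = 0.422557
P(Backup chain down) [OR] = 1 − (1−0.561100) × (1−0.422557) × (1−0.39) = 0.845402
P(Modem stage unavailable) [AND] = 0.34 × 0.21 × 0.38 × 0.18 = 0.004884
P(Power amp lost) [AND] = 0.004884 × 0.31 × 0.22 × 0.09 = 0.000030
P(Tracking loop 2 fails) [OR] = 1 − (1−0.20) × (1−0.20) × (1−0.000030) = 0.360019
P(Transmit chain 2 unavailable) [OR] = 1 − (1−0.360019) × (1−0.04) × (1−0.09) × (1−0.42) = 0.675729
P(Antenna path 2 fails) [OR] = 1 − (1−0.06) × (1−0.675729) = 0.695185
P(Satellite uplink lost) [OR] = 1 − (1−0.845402) × (1−0.695185) × (1−0.37) = 0.970312
Rounded to 4 decimal places: P(Satellite uplink lost) ≈ 0.9703.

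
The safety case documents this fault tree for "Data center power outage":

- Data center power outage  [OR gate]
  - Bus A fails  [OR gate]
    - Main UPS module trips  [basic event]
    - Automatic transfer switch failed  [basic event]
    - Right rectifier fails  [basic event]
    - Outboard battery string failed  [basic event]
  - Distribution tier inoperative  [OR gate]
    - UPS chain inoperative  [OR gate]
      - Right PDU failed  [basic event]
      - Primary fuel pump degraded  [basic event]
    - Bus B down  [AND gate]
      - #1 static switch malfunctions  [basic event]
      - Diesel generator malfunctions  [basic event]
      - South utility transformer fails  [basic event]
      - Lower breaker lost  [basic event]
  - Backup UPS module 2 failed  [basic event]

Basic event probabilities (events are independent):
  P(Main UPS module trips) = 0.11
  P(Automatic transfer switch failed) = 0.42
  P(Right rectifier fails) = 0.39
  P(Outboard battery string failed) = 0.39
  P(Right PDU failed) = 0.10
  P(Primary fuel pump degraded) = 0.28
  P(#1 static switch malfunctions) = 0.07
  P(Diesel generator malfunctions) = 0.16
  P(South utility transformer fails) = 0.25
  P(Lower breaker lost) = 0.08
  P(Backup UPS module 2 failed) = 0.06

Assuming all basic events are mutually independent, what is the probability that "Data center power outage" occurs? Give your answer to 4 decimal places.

P(Bus A fails) [OR] = 1 − (1−0.11) × (1−0.42) × (1−0.39) × (1−0.39) = 0.807922
P(UPS chain inoperative) [OR] = 1 − (1−0.10) × (1−0.28) = 0.352000
P(Bus B down) [AND] = 0.07 × 0.16 × 0.25 × 0.08 = 0.000224
P(Distribution tier inoperative) [OR] = 1 − (1−0.352000) × (1−0.000224) = 0.352145
P(Data center power outage) [OR] = 1 − (1−0.807922) × (1−0.352145) × (1−0.06) = 0.883028
Rounded to 4 decimal places: P(Data center power outage) ≈ 0.8830.

0.8830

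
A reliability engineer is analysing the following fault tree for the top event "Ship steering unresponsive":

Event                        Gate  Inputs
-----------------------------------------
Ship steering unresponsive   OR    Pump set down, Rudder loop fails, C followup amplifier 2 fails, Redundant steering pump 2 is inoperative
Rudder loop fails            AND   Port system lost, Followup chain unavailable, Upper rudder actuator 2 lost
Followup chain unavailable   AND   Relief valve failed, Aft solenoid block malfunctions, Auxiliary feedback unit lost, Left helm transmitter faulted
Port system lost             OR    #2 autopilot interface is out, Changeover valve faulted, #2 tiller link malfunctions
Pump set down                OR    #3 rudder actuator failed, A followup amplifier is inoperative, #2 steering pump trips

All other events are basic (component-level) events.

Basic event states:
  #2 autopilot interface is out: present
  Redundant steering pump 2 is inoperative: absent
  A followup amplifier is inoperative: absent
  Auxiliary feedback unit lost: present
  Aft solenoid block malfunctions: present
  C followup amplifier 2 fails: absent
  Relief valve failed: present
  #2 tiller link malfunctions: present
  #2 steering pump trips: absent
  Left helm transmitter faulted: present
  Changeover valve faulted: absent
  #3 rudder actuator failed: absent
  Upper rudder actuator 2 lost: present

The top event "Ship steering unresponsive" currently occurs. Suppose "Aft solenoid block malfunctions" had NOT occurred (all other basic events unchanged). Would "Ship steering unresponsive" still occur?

Counterfactual: set "Aft solenoid block malfunctions" to not occurred.
Pump set down [OR]: #3 rudder actuator failed=not, A followup amplifier is inoperative=not, #2 steering pump trips=not → no input occurs → does not occur.
Port system lost [OR]: #2 autopilot interface is out=occurs, Changeover valve faulted=not, #2 tiller link malfunctions=occurs → at least one input occurs → occurs.
Followup chain unavailable [AND]: Relief valve failed=occurs, Aft solenoid block malfunctions=not, Auxiliary feedback unit lost=occurs, Left helm transmitter faulted=occurs → not all inputs occur → does not occur.
Rudder loop fails [AND]: Port system lost=occurs, Followup chain unavailable=not, Upper rudder actuator 2 lost=occurs → not all inputs occur → does not occur.
Ship steering unresponsive [OR]: Pump set down=not, Rudder loop fails=not, C followup amplifier 2 fails=not, Redundant steering pump 2 is inoperative=not → no input occurs → does not occur.

No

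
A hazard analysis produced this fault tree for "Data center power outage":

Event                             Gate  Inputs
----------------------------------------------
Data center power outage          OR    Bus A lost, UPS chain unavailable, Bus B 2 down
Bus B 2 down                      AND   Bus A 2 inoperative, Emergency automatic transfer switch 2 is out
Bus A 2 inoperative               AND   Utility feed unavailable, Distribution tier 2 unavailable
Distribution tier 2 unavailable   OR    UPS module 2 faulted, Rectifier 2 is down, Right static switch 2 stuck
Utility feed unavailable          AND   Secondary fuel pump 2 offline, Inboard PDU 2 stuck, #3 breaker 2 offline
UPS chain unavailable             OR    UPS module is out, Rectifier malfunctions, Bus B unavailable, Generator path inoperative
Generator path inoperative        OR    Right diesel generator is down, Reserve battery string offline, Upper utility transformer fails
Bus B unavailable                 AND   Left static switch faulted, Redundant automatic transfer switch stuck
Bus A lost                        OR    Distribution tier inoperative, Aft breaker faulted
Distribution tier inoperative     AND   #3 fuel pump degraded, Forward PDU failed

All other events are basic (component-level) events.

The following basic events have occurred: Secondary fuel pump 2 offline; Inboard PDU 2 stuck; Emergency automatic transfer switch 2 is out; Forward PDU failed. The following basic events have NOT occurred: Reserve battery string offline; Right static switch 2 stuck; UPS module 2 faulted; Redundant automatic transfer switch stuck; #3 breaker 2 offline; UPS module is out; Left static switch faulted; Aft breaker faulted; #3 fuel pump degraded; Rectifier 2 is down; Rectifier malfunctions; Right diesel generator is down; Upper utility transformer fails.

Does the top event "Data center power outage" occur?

No

Distribution tier inoperative [AND]: #3 fuel pump degraded=not, Forward PDU failed=occurs → not all inputs occur → does not occur.
Bus A lost [OR]: Distribution tier inoperative=not, Aft breaker faulted=not → no input occurs → does not occur.
Bus B unavailable [AND]: Left static switch faulted=not, Redundant automatic transfer switch stuck=not → not all inputs occur → does not occur.
Generator path inoperative [OR]: Right diesel generator is down=not, Reserve battery string offline=not, Upper utility transformer fails=not → no input occurs → does not occur.
UPS chain unavailable [OR]: UPS module is out=not, Rectifier malfunctions=not, Bus B unavailable=not, Generator path inoperative=not → no input occurs → does not occur.
Utility feed unavailable [AND]: Secondary fuel pump 2 offline=occurs, Inboard PDU 2 stuck=occurs, #3 breaker 2 offline=not → not all inputs occur → does not occur.
Distribution tier 2 unavailable [OR]: UPS module 2 faulted=not, Rectifier 2 is down=not, Right static switch 2 stuck=not → no input occurs → does not occur.
Bus A 2 inoperative [AND]: Utility feed unavailable=not, Distribution tier 2 unavailable=not → not all inputs occur → does not occur.
Bus B 2 down [AND]: Bus A 2 inoperative=not, Emergency automatic transfer switch 2 is out=occurs → not all inputs occur → does not occur.
Data center power outage [OR]: Bus A lost=not, UPS chain unavailable=not, Bus B 2 down=not → no input occurs → does not occur.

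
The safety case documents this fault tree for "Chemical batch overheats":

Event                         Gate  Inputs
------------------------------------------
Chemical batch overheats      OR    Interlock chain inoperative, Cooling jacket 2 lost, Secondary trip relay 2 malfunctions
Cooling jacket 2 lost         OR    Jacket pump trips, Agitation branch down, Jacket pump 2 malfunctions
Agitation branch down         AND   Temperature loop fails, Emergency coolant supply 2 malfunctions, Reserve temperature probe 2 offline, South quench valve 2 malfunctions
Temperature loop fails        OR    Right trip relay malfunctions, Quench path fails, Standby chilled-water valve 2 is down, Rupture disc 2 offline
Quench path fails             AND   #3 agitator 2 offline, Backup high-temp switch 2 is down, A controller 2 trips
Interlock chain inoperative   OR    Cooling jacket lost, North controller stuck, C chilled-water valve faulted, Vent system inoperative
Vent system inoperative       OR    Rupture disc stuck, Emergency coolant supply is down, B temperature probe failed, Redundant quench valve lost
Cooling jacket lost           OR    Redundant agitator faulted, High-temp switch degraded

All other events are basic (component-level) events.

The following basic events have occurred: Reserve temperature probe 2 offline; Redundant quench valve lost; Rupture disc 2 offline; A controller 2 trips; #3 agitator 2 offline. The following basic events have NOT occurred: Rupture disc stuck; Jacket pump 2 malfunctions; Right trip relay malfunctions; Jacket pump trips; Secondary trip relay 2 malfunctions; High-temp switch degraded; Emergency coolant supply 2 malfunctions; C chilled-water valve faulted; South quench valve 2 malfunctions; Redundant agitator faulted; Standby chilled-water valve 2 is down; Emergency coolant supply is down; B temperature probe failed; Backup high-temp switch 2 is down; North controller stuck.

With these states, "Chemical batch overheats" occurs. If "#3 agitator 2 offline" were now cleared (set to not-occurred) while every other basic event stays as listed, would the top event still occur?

Yes

Counterfactual: set "#3 agitator 2 offline" to not occurred.
Cooling jacket lost [OR]: Redundant agitator faulted=not, High-temp switch degraded=not → no input occurs → does not occur.
Vent system inoperative [OR]: Rupture disc stuck=not, Emergency coolant supply is down=not, B temperature probe failed=not, Redundant quench valve lost=occurs → at least one input occurs → occurs.
Interlock chain inoperative [OR]: Cooling jacket lost=not, North controller stuck=not, C chilled-water valve faulted=not, Vent system inoperative=occurs → at least one input occurs → occurs.
Quench path fails [AND]: #3 agitator 2 offline=not, Backup high-temp switch 2 is down=not, A controller 2 trips=occurs → not all inputs occur → does not occur.
Temperature loop fails [OR]: Right trip relay malfunctions=not, Quench path fails=not, Standby chilled-water valve 2 is down=not, Rupture disc 2 offline=occurs → at least one input occurs → occurs.
Agitation branch down [AND]: Temperature loop fails=occurs, Emergency coolant supply 2 malfunctions=not, Reserve temperature probe 2 offline=occurs, South quench valve 2 malfunctions=not → not all inputs occur → does not occur.
Cooling jacket 2 lost [OR]: Jacket pump trips=not, Agitation branch down=not, Jacket pump 2 malfunctions=not → no input occurs → does not occur.
Chemical batch overheats [OR]: Interlock chain inoperative=occurs, Cooling jacket 2 lost=not, Secondary trip relay 2 malfunctions=not → at least one input occurs → occurs.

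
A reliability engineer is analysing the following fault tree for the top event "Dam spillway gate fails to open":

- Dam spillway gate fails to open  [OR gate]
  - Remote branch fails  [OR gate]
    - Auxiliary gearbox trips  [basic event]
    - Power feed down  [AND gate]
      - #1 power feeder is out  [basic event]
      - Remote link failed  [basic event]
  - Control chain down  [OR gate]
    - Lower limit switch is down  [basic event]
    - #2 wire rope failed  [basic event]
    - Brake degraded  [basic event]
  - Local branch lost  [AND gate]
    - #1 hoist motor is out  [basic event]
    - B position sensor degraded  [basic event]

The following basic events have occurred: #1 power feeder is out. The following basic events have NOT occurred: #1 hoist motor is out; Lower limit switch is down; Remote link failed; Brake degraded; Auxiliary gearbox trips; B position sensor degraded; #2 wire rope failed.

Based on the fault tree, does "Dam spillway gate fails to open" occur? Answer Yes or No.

No

Power feed down [AND]: #1 power feeder is out=occurs, Remote link failed=not → not all inputs occur → does not occur.
Remote branch fails [OR]: Auxiliary gearbox trips=not, Power feed down=not → no input occurs → does not occur.
Control chain down [OR]: Lower limit switch is down=not, #2 wire rope failed=not, Brake degraded=not → no input occurs → does not occur.
Local branch lost [AND]: #1 hoist motor is out=not, B position sensor degraded=not → not all inputs occur → does not occur.
Dam spillway gate fails to open [OR]: Remote branch fails=not, Control chain down=not, Local branch lost=not → no input occurs → does not occur.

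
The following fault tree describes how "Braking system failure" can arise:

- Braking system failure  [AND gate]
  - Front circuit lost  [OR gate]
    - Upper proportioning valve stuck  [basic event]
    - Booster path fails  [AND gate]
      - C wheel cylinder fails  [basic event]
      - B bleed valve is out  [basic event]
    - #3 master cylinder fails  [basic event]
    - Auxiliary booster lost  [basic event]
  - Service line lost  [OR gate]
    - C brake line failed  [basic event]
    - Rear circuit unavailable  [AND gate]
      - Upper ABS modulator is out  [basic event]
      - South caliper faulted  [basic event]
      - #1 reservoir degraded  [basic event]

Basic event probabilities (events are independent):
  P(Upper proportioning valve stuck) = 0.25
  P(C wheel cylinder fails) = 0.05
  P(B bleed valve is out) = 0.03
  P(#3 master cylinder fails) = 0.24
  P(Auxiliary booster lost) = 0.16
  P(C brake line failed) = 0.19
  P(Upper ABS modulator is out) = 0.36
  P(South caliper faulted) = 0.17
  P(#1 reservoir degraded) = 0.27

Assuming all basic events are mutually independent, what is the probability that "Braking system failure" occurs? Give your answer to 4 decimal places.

P(Booster path fails) [AND] = 0.05 × 0.03 = 0.001500
P(Front circuit lost) [OR] = 1 − (1−0.25) × (1−0.001500) × (1−0.24) × (1−0.16) = 0.521918
P(Rear circuit unavailable) [AND] = 0.36 × 0.17 × 0.27 = 0.016524
P(Service line lost) [OR] = 1 − (1−0.19) × (1−0.016524) = 0.203384
P(Braking system failure) [AND] = 0.521918 × 0.203384 = 0.106150
Rounded to 4 decimal places: P(Braking system failure) ≈ 0.1062.

0.1062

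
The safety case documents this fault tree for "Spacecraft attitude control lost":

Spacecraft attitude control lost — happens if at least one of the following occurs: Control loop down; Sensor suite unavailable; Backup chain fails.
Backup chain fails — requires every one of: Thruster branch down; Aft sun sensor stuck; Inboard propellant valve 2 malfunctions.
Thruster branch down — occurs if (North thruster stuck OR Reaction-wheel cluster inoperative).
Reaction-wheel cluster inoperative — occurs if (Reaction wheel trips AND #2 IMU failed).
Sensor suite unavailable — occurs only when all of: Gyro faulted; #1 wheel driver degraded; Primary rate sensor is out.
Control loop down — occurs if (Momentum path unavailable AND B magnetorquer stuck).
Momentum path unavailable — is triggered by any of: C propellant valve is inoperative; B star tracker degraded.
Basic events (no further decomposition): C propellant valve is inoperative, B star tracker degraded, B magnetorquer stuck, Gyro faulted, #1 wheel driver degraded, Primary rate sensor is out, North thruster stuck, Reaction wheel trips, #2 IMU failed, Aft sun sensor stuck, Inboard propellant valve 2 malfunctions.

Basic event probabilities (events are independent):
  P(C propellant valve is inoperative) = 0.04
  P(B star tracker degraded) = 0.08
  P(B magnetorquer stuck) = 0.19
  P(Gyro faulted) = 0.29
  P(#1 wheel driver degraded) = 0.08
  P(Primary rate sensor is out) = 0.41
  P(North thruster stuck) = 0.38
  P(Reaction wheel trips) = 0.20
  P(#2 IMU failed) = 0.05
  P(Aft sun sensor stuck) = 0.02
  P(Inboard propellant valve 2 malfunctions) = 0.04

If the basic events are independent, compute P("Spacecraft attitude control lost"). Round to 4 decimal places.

P(Momentum path unavailable) [OR] = 1 − (1−0.04) × (1−0.08) = 0.116800
P(Control loop down) [AND] = 0.116800 × 0.19 = 0.022192
P(Sensor suite unavailable) [AND] = 0.29 × 0.08 × 0.41 = 0.009512
P(Reaction-wheel cluster inoperative) [AND] = 0.20 × 0.05 = 0.010000
P(Thruster branch down) [OR] = 1 − (1−0.38) × (1−0.010000) = 0.386200
P(Backup chain fails) [AND] = 0.386200 × 0.02 × 0.04 = 0.000309
P(Spacecraft attitude control lost) [OR] = 1 − (1−0.022192) × (1−0.009512) × (1−0.000309) = 0.031792
Rounded to 4 decimal places: P(Spacecraft attitude control lost) ≈ 0.0318.

0.0318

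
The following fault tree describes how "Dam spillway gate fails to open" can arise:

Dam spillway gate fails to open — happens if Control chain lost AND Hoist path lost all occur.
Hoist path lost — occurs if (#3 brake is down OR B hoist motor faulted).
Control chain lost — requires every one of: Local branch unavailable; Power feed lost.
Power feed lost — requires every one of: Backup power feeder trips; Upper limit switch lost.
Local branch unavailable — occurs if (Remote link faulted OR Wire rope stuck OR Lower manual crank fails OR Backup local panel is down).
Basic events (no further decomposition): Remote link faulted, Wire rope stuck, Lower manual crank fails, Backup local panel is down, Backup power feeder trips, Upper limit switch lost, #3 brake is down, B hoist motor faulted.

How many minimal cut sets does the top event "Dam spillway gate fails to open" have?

8

Local branch unavailable [OR]: union of children's cut sets → 4 cut set(s).
Power feed lost [AND]: one cut set from each child combined → 1 × 1 = 1 cut set(s).
Control chain lost [AND]: one cut set from each child combined → 4 × 1 = 4 cut set(s).
Hoist path lost [OR]: union of children's cut sets → 2 cut set(s).
Dam spillway gate fails to open [AND]: one cut set from each child combined → 4 × 2 = 8 cut set(s).
Minimal cut sets: {#3 brake is down, Backup power feeder trips, Remote link faulted, Upper limit switch lost}; {B hoist motor faulted, Backup power feeder trips, Remote link faulted, Upper limit switch lost}; {#3 brake is down, Backup power feeder trips, Upper limit switch lost, Wire rope stuck}; {B hoist motor faulted, Backup power feeder trips, Upper limit switch lost, Wire rope stuck}; {#3 brake is down, Backup power feeder trips, Lower manual crank fails, Upper limit switch lost}; {B hoist motor faulted, Backup power feeder trips, Lower manual crank fails, Upper limit switch lost}; {#3 brake is down, Backup local panel is down, Backup power feeder trips, Upper limit switch lost}; {B hoist motor faulted, Backup local panel is down, Backup power feeder trips, Upper limit switch lost}.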